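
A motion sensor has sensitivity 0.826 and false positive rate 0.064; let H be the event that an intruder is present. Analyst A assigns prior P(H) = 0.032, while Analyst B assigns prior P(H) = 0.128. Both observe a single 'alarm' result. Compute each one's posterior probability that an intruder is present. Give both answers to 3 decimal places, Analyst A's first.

P('+'|H) = 0.826, P('+'|¬H) = 0.064.
Analyst A: numerator 0.826·0.032 = 0.026432; evidence = 0.026432+0.064·0.968 = 0.088384; posterior = 0.299.
Analyst B: numerator 0.826·0.128 = 0.10573; evidence = 0.10573+0.064·0.872 = 0.16154; posterior = 0.655.

Analyst A: 0.299; Analyst B: 0.655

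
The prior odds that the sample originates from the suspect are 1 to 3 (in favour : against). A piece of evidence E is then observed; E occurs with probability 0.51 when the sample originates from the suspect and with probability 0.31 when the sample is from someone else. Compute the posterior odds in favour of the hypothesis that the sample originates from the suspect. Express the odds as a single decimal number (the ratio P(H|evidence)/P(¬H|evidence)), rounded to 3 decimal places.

Prior odds = 1/3 = 0.33333.
Likelihood ratio for E = 0.51/0.31 = 1.6452.
Posterior odds = prior odds × LR = 0.54839.

Posterior odds ≈ 0.548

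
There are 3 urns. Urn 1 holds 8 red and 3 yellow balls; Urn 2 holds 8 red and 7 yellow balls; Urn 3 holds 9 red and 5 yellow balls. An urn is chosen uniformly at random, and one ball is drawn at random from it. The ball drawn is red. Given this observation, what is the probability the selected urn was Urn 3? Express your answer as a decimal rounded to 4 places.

Posterior probability ≈ 0.3377

Tabulate prior·likelihood by source: [1] prior 0.333333, lik 0.7273, product 0.2424; [2] prior 0.333333, lik 0.5333, product 0.1778; [3] prior 0.333333, lik 0.6429, product 0.2143.
Normalizing constant = 0.63449; the posterior for Urn 3 is its product over the sum, 0.2143/0.63449 = 0.3377.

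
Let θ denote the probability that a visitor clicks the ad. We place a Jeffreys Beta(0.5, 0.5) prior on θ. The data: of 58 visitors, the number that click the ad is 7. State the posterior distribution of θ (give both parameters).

Posterior: Beta(7.5, 51.5)

The binomial likelihood is conjugate to the Beta prior: with 7 successes and 51 failures, the posterior is Beta(0.5+7, 0.5+51) = Beta(7.5, 51.5).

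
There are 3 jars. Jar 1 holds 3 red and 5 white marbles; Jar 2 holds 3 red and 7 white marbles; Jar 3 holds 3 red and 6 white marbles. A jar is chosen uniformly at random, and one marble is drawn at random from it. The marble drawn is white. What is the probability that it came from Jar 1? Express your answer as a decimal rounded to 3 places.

Posterior probability ≈ 0.314

P(white|Jar 1) = 0.625; P(white|Jar 2) = 0.7; P(white|Jar 3) = 0.6667.
Prior × likelihood for each source: 0.333333·0.625=0.2083, 0.333333·0.7=0.2333, 0.333333·0.6667=0.2222. Summing gives P(white) = 0.66389.
P(Jar 1 | white) = 0.2083 / 0.66389 = 0.314.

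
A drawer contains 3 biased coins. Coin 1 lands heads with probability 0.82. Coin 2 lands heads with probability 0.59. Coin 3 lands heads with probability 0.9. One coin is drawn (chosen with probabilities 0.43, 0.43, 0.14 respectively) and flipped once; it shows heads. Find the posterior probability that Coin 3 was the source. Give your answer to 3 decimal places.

Posterior probability ≈ 0.172

P(heads|C1) = 0.82; P(heads|C2) = 0.59; P(heads|C3) = 0.9.
Prior × likelihood for each source: 0.43·0.82=0.3526, 0.43·0.59=0.2537, 0.14·0.9=0.1260. Summing gives P(heads) = 0.73230.
P(Coin 3 | heads) = 0.1260 / 0.73230 = 0.172.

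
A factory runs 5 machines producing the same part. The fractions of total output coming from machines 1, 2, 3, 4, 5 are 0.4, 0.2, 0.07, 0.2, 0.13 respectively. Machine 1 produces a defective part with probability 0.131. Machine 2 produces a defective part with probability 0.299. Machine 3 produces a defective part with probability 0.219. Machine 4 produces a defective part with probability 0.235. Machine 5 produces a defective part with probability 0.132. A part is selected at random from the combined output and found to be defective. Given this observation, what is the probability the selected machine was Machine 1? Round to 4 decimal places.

P(defective|M1) = 0.131; P(defective|M2) = 0.299; P(defective|M3) = 0.219; P(defective|M4) = 0.235; P(defective|M5) = 0.132.
Prior × likelihood for each source: 0.4·0.131=0.05240, 0.2·0.299=0.05980, 0.07·0.219=0.01533, 0.2·0.235=0.04700, 0.13·0.132=0.01716. Summing gives P(defective) = 0.19169.
P(Machine 1 | defective) = 0.05240 / 0.19169 = 0.2734.

Posterior probability ≈ 0.2734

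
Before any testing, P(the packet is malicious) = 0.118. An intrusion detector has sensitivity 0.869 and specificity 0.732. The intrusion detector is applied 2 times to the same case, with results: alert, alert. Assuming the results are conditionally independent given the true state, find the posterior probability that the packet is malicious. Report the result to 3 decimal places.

Let H be the event that the packet is malicious; start with P(H) = 0.118. P('alert'|H) = 0.869, P('alert'|¬H) = 0.268.
Update on result 1 ('alert'): P(H) ← 0.869·0.1180 / (0.869·0.1180 + 0.268·0.8820) = 0.10254/0.33892 = 0.3026.
Update on result 2 ('alert'): P(H) ← 0.869·0.3026 / (0.869·0.3026 + 0.268·0.6974) = 0.26292/0.44984 = 0.5845.

Posterior P(H) ≈ 0.584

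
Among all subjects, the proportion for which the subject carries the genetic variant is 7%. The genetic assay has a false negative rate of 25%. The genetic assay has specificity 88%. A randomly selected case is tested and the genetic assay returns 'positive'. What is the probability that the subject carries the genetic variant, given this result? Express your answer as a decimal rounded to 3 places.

Write H for 'the subject carries the genetic variant'. Prior odds H:¬H = 0.07/0.93 = 0.075269. For the 'positive' outcome, the likelihood ratio is 0.75/0.12 = 6.2500.
Posterior odds = 0.075269 × 6.2500 = 0.47043, so P(H|E) = 0.47043/(1+0.47043) = 0.320.

P(H | E) ≈ 0.320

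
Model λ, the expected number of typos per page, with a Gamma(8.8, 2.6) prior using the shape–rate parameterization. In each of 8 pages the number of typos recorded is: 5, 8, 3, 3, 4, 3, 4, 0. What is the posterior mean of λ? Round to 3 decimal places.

Posterior mean ≈ 3.660

Total count ∑xᵢ = 30 over n = 8 pages.
Gamma is conjugate to the Poisson likelihood: posterior is Gamma(shape = 8.8+30 = 38.8, rate = 2.6+8 = 10.6).
Posterior mean = shape/rate = 38.8/10.6 = 3.660.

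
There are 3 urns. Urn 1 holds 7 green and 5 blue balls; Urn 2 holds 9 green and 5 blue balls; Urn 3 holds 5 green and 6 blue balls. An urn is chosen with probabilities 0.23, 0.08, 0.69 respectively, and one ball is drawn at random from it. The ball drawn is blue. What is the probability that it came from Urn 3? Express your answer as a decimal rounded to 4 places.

Posterior probability ≈ 0.7516

Tabulate prior·likelihood by source: [1] prior 0.23, lik 0.4167, product 0.09583; [2] prior 0.08, lik 0.3571, product 0.02857; [3] prior 0.69, lik 0.5455, product 0.3764.
Normalizing constant = 0.50077; the posterior for Urn 3 is its product over the sum, 0.3764/0.50077 = 0.7516.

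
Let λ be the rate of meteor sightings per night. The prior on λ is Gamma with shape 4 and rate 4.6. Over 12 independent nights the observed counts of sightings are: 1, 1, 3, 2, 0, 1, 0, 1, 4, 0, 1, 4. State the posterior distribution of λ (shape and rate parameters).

Posterior: Gamma(shape=22, rate=16.6)

The Poisson likelihood adds the total count to the shape and the number of exposure periods to the rate. Here ∑xᵢ = 18 and n = 12, so shape 4→22 and rate 4.6→16.6.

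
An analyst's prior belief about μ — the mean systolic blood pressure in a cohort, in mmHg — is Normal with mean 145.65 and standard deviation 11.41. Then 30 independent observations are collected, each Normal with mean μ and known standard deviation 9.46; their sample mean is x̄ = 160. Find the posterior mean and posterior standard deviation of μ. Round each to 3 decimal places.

Posterior mean ≈ 159.679; posterior SD ≈ 1.708

With known σ, the Normal prior is conjugate. Weight on the data is w = (n/σ²)/(n/σ² + 1/τ₀²) = 0.335227/(0.335227+0.00768119) = 0.97760.
Posterior mean = w·x̄ + (1−w)·μ₀ = 0.97760·160 + 0.022400·145.65 = 159.679. Posterior variance = 1/(0.335227+0.00768119) = 2.91623, so SD = 1.708.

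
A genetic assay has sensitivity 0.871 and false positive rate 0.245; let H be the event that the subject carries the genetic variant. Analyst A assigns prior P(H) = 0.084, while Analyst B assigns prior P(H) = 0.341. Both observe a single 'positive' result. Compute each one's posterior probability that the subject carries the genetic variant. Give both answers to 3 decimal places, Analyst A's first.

Analyst A: 0.246; Analyst B: 0.648

The likelihood ratio for a 'positive' result is 0.871/0.245 = 3.5551.
Analyst A: prior odds 0.084/0.916 = 0.091703; posterior odds 0.32601; posterior probability 0.246.
Analyst B: prior odds 0.341/0.659 = 0.51745; posterior odds 1.8396; posterior probability 0.648.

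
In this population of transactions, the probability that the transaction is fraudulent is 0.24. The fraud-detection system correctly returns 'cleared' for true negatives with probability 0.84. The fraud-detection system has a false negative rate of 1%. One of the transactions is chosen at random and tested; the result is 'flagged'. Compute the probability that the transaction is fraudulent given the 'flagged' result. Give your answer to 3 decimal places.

P(H | E) ≈ 0.661

Let H be the event that the transaction is fraudulent. P(H) = 0.24, so P(¬H) = 0.76. With E the 'flagged' result, P(E|H) = 0.99 and P(E|¬H) = 0.16.
P(E) = 0.99·0.24 + 0.16·0.76 = 0.23760 + 0.12160 = 0.35920.
By Bayes' theorem, P(H|E) = 0.23760 / 0.35920 = 0.661.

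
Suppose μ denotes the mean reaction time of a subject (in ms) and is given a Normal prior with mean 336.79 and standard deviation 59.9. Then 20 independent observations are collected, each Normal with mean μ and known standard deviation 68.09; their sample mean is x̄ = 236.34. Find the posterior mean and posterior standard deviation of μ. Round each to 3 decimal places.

Posterior mean ≈ 242.436; posterior SD ≈ 14.756

With known σ, the Normal prior is conjugate. Weight on the data is w = (n/σ²)/(n/σ² + 1/τ₀²) = 0.00431383/(0.00431383+0.00027871) = 0.93931.
Posterior mean = w·x̄ + (1−w)·μ₀ = 0.93931·236.34 + 0.060687·336.79 = 242.436. Posterior variance = 1/(0.00431383+0.00027871) = 217.744, so SD = 14.756.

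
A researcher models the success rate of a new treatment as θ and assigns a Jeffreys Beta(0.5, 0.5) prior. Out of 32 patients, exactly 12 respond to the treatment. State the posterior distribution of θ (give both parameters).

Posterior: Beta(12.5, 20.5)

Observing 12 successes and 20 failures updates Beta(0.5, 0.5) by adding the success and failure counts to the two shape parameters: α = 0.5+12 = 12.5, β = 0.5+20 = 20.5.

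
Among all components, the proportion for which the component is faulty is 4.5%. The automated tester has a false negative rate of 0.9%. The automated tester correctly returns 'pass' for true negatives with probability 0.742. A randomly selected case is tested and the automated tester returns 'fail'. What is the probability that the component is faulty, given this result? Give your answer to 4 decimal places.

Let H be the event that the component is faulty. P(H) = 0.045, so P(¬H) = 0.955. With E the 'fail' result, P(E|H) = 0.991 and P(E|¬H) = 0.258.
P(E) = 0.991·0.045 + 0.258·0.955 = 0.044595 + 0.24639 = 0.29098.
By Bayes' theorem, P(H|E) = 0.044595 / 0.29098 = 0.1533.

P(H | E) ≈ 0.1533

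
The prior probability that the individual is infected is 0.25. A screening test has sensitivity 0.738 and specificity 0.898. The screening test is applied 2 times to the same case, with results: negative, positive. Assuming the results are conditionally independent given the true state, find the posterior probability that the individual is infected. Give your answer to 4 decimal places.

Posterior P(H) ≈ 0.4130

Let H be the event that the individual is infected; start with P(H) = 0.25. P('positive'|H) = 0.738, P('positive'|¬H) = 0.102.
Update on result 1 ('negative'): P(H) ← 0.262·0.2500 / (0.262·0.2500 + 0.898·0.7500) = 0.065500/0.73900 = 0.0886.
Update on result 2 ('positive'): P(H) ← 0.738·0.0886 / (0.738·0.0886 + 0.102·0.9114) = 0.065411/0.15837 = 0.4130.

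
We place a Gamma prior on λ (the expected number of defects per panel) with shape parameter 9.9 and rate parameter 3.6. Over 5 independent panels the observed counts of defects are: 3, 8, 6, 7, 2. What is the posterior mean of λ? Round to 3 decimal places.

Posterior mean ≈ 4.174

The Poisson likelihood adds the total count to the shape and the number of exposure periods to the rate. Here ∑xᵢ = 26 and n = 5, so shape 9.9→35.9 and rate 3.6→8.6.
E[λ | data] = 35.9/8.6 = 4.174.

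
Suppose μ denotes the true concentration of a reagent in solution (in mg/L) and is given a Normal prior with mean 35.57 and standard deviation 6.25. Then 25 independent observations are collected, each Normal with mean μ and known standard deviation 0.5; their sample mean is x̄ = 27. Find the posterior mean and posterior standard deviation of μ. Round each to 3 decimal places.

With known σ, the Normal prior is conjugate. Weight on the data is w = (n/σ²)/(n/σ² + 1/τ₀²) = 100.000/(100.000+0.0256000) = 0.99974.
Posterior mean = w·x̄ + (1−w)·μ₀ = 0.99974·27 + 0.00025593·35.57 = 27.002. Posterior variance = 1/(100.000+0.0256000) = 0.00999744, so SD = 0.100.

Posterior mean ≈ 27.002; posterior SD ≈ 0.100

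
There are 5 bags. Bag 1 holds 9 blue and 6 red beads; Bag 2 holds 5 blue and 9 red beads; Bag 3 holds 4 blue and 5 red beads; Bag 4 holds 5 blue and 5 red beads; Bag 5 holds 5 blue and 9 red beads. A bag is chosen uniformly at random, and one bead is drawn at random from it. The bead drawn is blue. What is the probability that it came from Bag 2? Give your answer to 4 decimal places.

Posterior probability ≈ 0.1581

P(blue|Bag 1) = 0.6; P(blue|Bag 2) = 0.3571; P(blue|Bag 3) = 0.4444; P(blue|Bag 4) = 0.5; P(blue|Bag 5) = 0.3571.
Prior × likelihood for each source: 0.2·0.6=0.1200, 0.2·0.3571=0.07143, 0.2·0.4444=0.08889, 0.2·0.5=0.1000, 0.2·0.3571=0.07143. Summing gives P(blue) = 0.45175.
P(Bag 2 | blue) = 0.07143 / 0.45175 = 0.1581.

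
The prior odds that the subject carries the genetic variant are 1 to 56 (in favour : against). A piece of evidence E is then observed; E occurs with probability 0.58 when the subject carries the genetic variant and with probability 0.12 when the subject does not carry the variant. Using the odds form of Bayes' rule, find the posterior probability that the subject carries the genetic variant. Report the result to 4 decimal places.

Prior odds = 1/56 = 0.017857. In log-odds, ln(0.017857) = -4.0254.
Add log likelihood ratio: ln(4.8333) = 1.5755.
Posterior log-odds = -2.4498, so posterior odds = exp(-2.4498) = 0.086310. Converting, P(H|E) = 0.086310/1.0863 = 0.0795.

Posterior probability ≈ 0.0795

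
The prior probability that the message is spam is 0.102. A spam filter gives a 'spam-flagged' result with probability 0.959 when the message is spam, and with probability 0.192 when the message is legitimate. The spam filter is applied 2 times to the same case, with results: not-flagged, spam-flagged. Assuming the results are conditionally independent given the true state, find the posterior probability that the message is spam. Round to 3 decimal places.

Let H be the event that the message is spam; start with P(H) = 0.102. P('spam-flagged'|H) = 0.959, P('spam-flagged'|¬H) = 0.192.
Update on result 1 ('not-flagged'): P(H) ← 0.041·0.1020 / (0.041·0.1020 + 0.808·0.8980) = 0.0041820/0.72977 = 0.0057.
Update on result 2 ('spam-flagged'): P(H) ← 0.959·0.0057 / (0.959·0.0057 + 0.192·0.9943) = 0.0054956/0.19640 = 0.0280.

Posterior P(H) ≈ 0.028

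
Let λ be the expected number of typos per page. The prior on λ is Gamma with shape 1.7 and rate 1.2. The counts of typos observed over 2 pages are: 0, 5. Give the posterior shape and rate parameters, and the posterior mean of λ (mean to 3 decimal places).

Total count ∑xᵢ = 5 over n = 2 pages.
Gamma is conjugate to the Poisson likelihood: posterior is Gamma(shape = 1.7+5 = 6.7, rate = 1.2+2 = 3.2).
E[λ | data] = 6.7/3.2 = 2.094.

Posterior: Gamma(shape=6.7, rate=3.2); mean ≈ 2.094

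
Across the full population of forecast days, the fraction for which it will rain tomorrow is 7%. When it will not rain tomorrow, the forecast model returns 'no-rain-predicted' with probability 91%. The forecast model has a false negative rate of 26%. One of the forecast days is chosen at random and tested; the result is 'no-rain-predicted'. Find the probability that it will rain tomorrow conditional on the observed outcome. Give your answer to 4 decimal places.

Let H be the event that it will rain tomorrow. P(H) = 0.07, so P(¬H) = 0.93. With E the 'no-rain-predicted' result, P(E|H) = 0.26 and P(E|¬H) = 0.91.
P(E) = 0.26·0.07 + 0.91·0.93 = 0.018200 + 0.84630 = 0.86450.
By Bayes' theorem, P(H|E) = 0.018200 / 0.86450 = 0.0211.

P(H | E) ≈ 0.0211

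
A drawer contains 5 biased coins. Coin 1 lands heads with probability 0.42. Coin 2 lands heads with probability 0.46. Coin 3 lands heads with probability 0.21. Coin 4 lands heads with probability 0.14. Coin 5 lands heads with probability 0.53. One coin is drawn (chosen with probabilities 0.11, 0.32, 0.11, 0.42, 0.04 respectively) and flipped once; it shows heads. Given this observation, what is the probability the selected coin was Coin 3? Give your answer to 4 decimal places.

P(heads|C1) = 0.42; P(heads|C2) = 0.46; P(heads|C3) = 0.21; P(heads|C4) = 0.14; P(heads|C5) = 0.53.
Prior × likelihood for each source: 0.11·0.42=0.04620, 0.32·0.46=0.1472, 0.11·0.21=0.02310, 0.42·0.14=0.05880, 0.04·0.53=0.02120. Summing gives P(heads) = 0.29650.
P(Coin 3 | heads) = 0.02310 / 0.29650 = 0.0779.

Posterior probability ≈ 0.0779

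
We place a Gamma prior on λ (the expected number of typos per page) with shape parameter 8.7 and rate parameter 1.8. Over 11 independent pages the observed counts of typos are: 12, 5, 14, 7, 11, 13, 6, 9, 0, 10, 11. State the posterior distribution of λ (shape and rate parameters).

Posterior: Gamma(shape=106.7, rate=12.8)

The Poisson likelihood adds the total count to the shape and the number of exposure periods to the rate. Here ∑xᵢ = 98 and n = 11, so shape 8.7→106.7 and rate 1.8→12.8.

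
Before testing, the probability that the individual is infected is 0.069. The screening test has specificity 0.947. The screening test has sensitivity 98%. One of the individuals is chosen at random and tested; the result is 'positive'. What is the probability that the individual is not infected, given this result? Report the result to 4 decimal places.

P(¬H | E) ≈ 0.4219

Let H be the event that the individual is infected. P(H) = 0.069, so P(¬H) = 0.931. With E the 'positive' result, P(E|H) = 0.98 and P(E|¬H) = 0.053.
P(E) = 0.98·0.069 + 0.053·0.931 = 0.067620 + 0.049343 = 0.11696.
By Bayes' theorem, P(H|E) = 0.067620 / 0.11696 = 0.5781. Hence P(¬H|E) = 1 − 0.5781 = 0.4219.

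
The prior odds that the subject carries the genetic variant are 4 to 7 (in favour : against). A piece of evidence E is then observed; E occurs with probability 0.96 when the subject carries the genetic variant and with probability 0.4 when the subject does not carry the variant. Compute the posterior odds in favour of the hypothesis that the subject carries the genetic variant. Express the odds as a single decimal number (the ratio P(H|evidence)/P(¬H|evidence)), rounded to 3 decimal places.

Posterior odds ≈ 1.371

Prior odds = 4/7 = 0.57143.
Likelihood ratio for E = 0.96/0.4 = 2.4000.
Posterior odds = prior odds × LR = 1.3714.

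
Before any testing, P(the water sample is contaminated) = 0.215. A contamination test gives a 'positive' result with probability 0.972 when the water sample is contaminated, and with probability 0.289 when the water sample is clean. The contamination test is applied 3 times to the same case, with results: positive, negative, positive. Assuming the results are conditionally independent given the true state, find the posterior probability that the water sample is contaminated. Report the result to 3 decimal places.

Posterior P(H) ≈ 0.109

With H the event that the water sample is contaminated, the joint likelihood of the observed sequence is P(data|H) = 0.972·0.028·0.972 = 0.026454 and P(data|¬H) = 0.289·0.711·0.289 = 0.059383.
Bayes: P(H|data) = 0.215·0.026454 / (0.215·0.026454 + 0.785·0.059383) = 0.0056876/0.052304 = 0.1087.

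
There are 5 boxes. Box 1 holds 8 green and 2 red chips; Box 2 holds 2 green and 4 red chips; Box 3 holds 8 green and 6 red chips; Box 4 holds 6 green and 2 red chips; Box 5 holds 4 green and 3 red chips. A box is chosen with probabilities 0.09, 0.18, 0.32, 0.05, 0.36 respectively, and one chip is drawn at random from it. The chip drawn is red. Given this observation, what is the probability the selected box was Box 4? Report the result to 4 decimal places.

Posterior probability ≈ 0.0283

Tabulate prior·likelihood by source: [1] prior 0.09, lik 0.2, product 0.01800; [2] prior 0.18, lik 0.6667, product 0.1200; [3] prior 0.32, lik 0.4286, product 0.1371; [4] prior 0.05, lik 0.25, product 0.01250; [5] prior 0.36, lik 0.4286, product 0.1543.
Normalizing constant = 0.44193; the posterior for Box 4 is its product over the sum, 0.01250/0.44193 = 0.0283.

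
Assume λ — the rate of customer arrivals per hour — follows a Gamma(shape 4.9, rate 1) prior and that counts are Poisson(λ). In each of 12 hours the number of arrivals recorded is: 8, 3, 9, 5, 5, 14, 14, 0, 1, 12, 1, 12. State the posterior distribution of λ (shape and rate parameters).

The Poisson likelihood adds the total count to the shape and the number of exposure periods to the rate. Here ∑xᵢ = 84 and n = 12, so shape 4.9→88.9 and rate 1→13.

Posterior: Gamma(shape=88.9, rate=13)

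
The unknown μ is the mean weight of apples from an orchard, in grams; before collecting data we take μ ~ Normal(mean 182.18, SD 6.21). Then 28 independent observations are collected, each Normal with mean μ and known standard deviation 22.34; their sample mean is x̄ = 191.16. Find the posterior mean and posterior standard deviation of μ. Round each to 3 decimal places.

Posterior mean ≈ 188.321; posterior SD ≈ 3.491

Prior precision 1/τ₀² = 1/6.21² = 0.0259309; data precision n/σ² = 28/22.34² = 0.0561037.
Posterior precision = 0.0259309 + 0.0561037 = 0.0820346, giving posterior SD = 1/√0.0820346 = 3.491.
Posterior mean = (0.0259309·182.18 + 0.0561037·191.16) / 0.0820346 = 188.321.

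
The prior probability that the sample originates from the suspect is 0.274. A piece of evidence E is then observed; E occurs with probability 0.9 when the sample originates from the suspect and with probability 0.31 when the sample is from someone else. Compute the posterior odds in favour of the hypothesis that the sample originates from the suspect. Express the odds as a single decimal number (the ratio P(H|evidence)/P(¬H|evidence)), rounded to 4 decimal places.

Prior odds = 0.274/(1−0.274) = 0.37741.
Likelihood ratio for E = 0.9/0.31 = 2.9032.
Posterior odds = prior odds × LR = 1.0957.

Posterior odds ≈ 1.0957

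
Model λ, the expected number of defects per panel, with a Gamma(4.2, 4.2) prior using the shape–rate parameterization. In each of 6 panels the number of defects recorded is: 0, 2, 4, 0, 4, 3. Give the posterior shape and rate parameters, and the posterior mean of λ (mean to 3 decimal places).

The Poisson likelihood adds the total count to the shape and the number of exposure periods to the rate. Here ∑xᵢ = 13 and n = 6, so shape 4.2→17.2 and rate 4.2→10.2.
Posterior mean = shape/rate = 17.2/10.2 = 1.686.

Posterior: Gamma(shape=17.2, rate=10.2); mean ≈ 1.686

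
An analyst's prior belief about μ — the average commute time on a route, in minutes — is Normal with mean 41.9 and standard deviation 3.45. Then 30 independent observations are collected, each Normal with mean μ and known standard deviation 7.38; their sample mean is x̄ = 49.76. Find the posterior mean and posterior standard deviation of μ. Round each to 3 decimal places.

Posterior mean ≈ 48.720; posterior SD ≈ 1.255

Prior precision 1/τ₀² = 1/3.45² = 0.0840160; data precision n/σ² = 30/7.38² = 0.550819.
Posterior precision = 0.0840160 + 0.550819 = 0.634834, giving posterior SD = 1/√0.634834 = 1.255.
Posterior mean = (0.0840160·41.9 + 0.550819·49.76) / 0.634834 = 48.720.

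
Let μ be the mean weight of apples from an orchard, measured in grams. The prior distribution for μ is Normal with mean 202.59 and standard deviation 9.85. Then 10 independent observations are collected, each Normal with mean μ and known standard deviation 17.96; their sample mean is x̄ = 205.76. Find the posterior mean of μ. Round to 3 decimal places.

Prior precision 1/τ₀² = 1/9.85² = 0.0103069; data precision n/σ² = 10/17.96² = 0.0310018.
Posterior precision = 0.0103069 + 0.0310018 = 0.0413087.
Posterior mean = (0.0103069·202.59 + 0.0310018·205.76) / 0.0413087 = 204.969.

Posterior mean ≈ 204.969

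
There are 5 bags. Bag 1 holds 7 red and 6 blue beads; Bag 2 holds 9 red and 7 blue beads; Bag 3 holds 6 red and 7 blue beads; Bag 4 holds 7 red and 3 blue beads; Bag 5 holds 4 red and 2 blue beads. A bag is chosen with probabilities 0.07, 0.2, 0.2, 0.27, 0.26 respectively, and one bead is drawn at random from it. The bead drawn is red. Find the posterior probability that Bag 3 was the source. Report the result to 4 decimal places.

Posterior probability ≈ 0.1526

Tabulate prior·likelihood by source: [1] prior 0.07, lik 0.5385, product 0.03769; [2] prior 0.2, lik 0.5625, product 0.1125; [3] prior 0.2, lik 0.4615, product 0.09231; [4] prior 0.27, lik 0.7, product 0.1890; [5] prior 0.26, lik 0.6667, product 0.1733.
Normalizing constant = 0.60483; the posterior for Bag 3 is its product over the sum, 0.09231/0.60483 = 0.1526.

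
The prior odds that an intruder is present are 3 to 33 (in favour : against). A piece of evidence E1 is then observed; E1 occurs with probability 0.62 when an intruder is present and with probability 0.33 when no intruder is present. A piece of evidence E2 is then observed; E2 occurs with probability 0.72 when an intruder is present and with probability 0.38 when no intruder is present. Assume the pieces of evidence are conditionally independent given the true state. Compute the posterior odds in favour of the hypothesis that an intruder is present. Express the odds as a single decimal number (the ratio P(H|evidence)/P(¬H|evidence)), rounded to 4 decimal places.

Prior odds = 3/33 = 0.090909. In log-odds, ln(0.090909) = -2.3979.
Add log likelihood ratios: ln(1.8788) + ln(1.8947) = 1.2697.
Posterior log-odds = -1.1282, so posterior odds = exp(-1.1282) = 0.32362.

Posterior odds ≈ 0.3236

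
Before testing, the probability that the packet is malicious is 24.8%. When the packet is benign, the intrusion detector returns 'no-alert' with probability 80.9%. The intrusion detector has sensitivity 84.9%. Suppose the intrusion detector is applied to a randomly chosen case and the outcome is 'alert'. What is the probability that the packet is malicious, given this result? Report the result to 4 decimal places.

Let H be the event that the packet is malicious. P(H) = 0.248, so P(¬H) = 0.752. With E the 'alert' result, P(E|H) = 0.849 and P(E|¬H) = 0.191.
P(E) = 0.849·0.248 + 0.191·0.752 = 0.21055 + 0.14363 = 0.35418.
By Bayes' theorem, P(H|E) = 0.21055 / 0.35418 = 0.5945.

P(H | E) ≈ 0.5945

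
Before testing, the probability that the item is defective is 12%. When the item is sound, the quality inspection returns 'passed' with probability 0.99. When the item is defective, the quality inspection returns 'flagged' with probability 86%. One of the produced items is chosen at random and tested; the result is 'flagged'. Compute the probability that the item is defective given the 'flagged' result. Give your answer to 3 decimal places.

Let H be the event that the item is defective. P(H) = 0.12, so P(¬H) = 0.88. With E the 'flagged' result, P(E|H) = 0.86 and P(E|¬H) = 0.01.
P(E) = 0.86·0.12 + 0.01·0.88 = 0.10320 + 0.0088000 = 0.11200.
By Bayes' theorem, P(H|E) = 0.10320 / 0.11200 = 0.921.

P(H | E) ≈ 0.921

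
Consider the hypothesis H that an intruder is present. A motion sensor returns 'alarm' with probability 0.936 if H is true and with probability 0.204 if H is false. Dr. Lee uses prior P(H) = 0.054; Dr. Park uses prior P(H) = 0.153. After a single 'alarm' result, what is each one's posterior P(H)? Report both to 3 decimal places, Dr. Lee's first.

The likelihood ratio for an 'alarm' result is 0.936/0.204 = 4.5882.
Dr. Lee: prior odds 0.054/0.946 = 0.057082; posterior odds 0.26191; posterior probability 0.208.
Dr. Park: prior odds 0.153/0.847 = 0.18064; posterior odds 0.82881; posterior probability 0.453.

Dr. Lee: 0.208; Dr. Park: 0.453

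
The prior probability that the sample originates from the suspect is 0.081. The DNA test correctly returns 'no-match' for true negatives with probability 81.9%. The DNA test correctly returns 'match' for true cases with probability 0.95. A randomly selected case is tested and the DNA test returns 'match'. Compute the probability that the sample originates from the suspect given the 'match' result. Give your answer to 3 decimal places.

P(H | E) ≈ 0.316

Let H be the event that the sample originates from the suspect. P(H) = 0.081, so P(¬H) = 0.919. With E the 'match' result, P(E|H) = 0.95 and P(E|¬H) = 0.181.
P(E) = 0.95·0.081 + 0.181·0.919 = 0.076950 + 0.16634 = 0.24329.
By Bayes' theorem, P(H|E) = 0.076950 / 0.24329 = 0.316.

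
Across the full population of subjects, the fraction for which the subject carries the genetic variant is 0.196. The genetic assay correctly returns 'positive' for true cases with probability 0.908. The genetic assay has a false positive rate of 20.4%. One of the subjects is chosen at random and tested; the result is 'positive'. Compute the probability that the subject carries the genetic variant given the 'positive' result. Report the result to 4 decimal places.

Let H be the event that the subject carries the genetic variant. P(H) = 0.196, so P(¬H) = 0.804. With E the 'positive' result, P(E|H) = 0.908 and P(E|¬H) = 0.204.
P(E) = 0.908·0.196 + 0.204·0.804 = 0.17797 + 0.16402 = 0.34198.
By Bayes' theorem, P(H|E) = 0.17797 / 0.34198 = 0.5204.

P(H | E) ≈ 0.5204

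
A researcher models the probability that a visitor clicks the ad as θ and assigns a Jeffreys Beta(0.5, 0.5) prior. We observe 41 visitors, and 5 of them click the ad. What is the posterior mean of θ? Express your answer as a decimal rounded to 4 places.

Observing 5 successes and 36 failures updates Beta(0.5, 0.5) by adding the success and failure counts to the two shape parameters: α = 0.5+5 = 5.5, β = 0.5+36 = 36.5.
E[θ | data] = 5.5/(5.5+36.5) = 0.1310.

Posterior mean ≈ 0.1310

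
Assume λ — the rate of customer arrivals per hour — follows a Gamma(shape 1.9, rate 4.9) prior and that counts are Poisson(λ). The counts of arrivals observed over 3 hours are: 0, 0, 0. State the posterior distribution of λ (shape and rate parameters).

Total count ∑xᵢ = 0 over n = 3 hours.
Gamma is conjugate to the Poisson likelihood: posterior is Gamma(shape = 1.9+0 = 1.9, rate = 4.9+3 = 7.9).

Posterior: Gamma(shape=1.9, rate=7.9)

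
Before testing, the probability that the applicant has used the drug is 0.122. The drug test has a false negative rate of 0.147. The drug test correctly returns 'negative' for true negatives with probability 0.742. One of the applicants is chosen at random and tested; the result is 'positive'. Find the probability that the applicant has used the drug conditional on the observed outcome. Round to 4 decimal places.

P(H | E) ≈ 0.3148

Let H be the event that the applicant has used the drug. P(H) = 0.122, so P(¬H) = 0.878. With E the 'positive' result, P(E|H) = 0.853 and P(E|¬H) = 0.258.
P(E) = 0.853·0.122 + 0.258·0.878 = 0.10407 + 0.22652 = 0.33059.
By Bayes' theorem, P(H|E) = 0.10407 / 0.33059 = 0.3148.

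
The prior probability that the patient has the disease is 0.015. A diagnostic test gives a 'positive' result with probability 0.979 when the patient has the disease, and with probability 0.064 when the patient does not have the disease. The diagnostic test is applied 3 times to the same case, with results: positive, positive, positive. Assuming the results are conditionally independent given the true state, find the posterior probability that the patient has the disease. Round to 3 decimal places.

Posterior P(H) ≈ 0.982

Let H be the event that the patient has the disease; start with P(H) = 0.015. P('positive'|H) = 0.979, P('positive'|¬H) = 0.064.
Update on result 1 ('positive'): P(H) ← 0.979·0.0150 / (0.979·0.0150 + 0.064·0.9850) = 0.014685/0.077725 = 0.1889.
Update on result 2 ('positive'): P(H) ← 0.979·0.1889 / (0.979·0.1889 + 0.064·0.8111) = 0.18497/0.23688 = 0.7809.
Update on result 3 ('positive'): P(H) ← 0.979·0.7809 / (0.979·0.7809 + 0.064·0.2191) = 0.76447/0.77849 = 0.9820.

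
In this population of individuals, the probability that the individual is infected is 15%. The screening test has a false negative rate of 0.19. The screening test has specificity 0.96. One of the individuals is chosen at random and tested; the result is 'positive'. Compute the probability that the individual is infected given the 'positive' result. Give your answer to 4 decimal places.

P(H | E) ≈ 0.7814

Let H be the event that the individual is infected. P(H) = 0.15, so P(¬H) = 0.85. With E the 'positive' result, P(E|H) = 0.81 and P(E|¬H) = 0.04.
P(E) = 0.81·0.15 + 0.04·0.85 = 0.12150 + 0.034000 = 0.15550.
By Bayes' theorem, P(H|E) = 0.12150 / 0.15550 = 0.7814.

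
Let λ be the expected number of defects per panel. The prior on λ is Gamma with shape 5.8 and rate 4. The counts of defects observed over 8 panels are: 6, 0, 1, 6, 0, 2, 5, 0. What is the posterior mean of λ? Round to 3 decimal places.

Posterior mean ≈ 2.150

Total count ∑xᵢ = 20 over n = 8 panels.
Gamma is conjugate to the Poisson likelihood: posterior is Gamma(shape = 5.8+20 = 25.8, rate = 4+8 = 12).
Posterior mean = shape/rate = 25.8/12 = 2.150.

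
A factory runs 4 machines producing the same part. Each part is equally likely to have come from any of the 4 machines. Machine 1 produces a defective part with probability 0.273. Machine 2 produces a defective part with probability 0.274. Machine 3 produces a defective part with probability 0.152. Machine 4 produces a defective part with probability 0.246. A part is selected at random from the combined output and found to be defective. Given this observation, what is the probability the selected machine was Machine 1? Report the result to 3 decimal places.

Tabulate prior·likelihood by source: [1] prior 0.25, lik 0.273, product 0.06825; [2] prior 0.25, lik 0.274, product 0.06850; [3] prior 0.25, lik 0.152, product 0.03800; [4] prior 0.25, lik 0.246, product 0.06150.
Normalizing constant = 0.23625; the posterior for Machine 1 is its product over the sum, 0.06825/0.23625 = 0.289.

Posterior probability ≈ 0.289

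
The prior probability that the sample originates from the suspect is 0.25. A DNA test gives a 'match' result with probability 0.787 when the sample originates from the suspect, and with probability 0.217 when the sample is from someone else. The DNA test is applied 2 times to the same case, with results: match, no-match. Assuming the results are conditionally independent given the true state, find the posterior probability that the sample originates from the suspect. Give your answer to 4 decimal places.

Let H be the event that the sample originates from the suspect; start with P(H) = 0.25. P('match'|H) = 0.787, P('match'|¬H) = 0.217.
Update on result 1 ('match'): P(H) ← 0.787·0.2500 / (0.787·0.2500 + 0.217·0.7500) = 0.19675/0.35950 = 0.5473.
Update on result 2 ('no-match'): P(H) ← 0.213·0.5473 / (0.213·0.5473 + 0.783·0.4527) = 0.11657/0.47105 = 0.2475.

Posterior P(H) ≈ 0.2475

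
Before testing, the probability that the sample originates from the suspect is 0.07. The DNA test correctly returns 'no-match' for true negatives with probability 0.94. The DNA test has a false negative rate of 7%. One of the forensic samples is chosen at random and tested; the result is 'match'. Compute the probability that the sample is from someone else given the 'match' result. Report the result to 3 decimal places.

P(¬H | E) ≈ 0.462

Let H be the event that the sample originates from the suspect. P(H) = 0.07, so P(¬H) = 0.93. With E the 'match' result, P(E|H) = 0.93 and P(E|¬H) = 0.06.
P(E) = 0.93·0.07 + 0.06·0.93 = 0.065100 + 0.055800 = 0.12090.
By Bayes' theorem, P(H|E) = 0.065100 / 0.12090 = 0.538. Hence P(¬H|E) = 1 − 0.538 = 0.462.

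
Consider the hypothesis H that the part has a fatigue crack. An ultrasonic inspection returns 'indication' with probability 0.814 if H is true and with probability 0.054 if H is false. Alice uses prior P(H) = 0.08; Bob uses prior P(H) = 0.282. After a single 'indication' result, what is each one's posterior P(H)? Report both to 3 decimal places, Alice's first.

Alice: 0.567; Bob: 0.856

P('+'|H) = 0.814, P('+'|¬H) = 0.054.
Alice: numerator 0.814·0.08 = 0.065120; evidence = 0.065120+0.054·0.92 = 0.11480; posterior = 0.567.
Bob: numerator 0.814·0.282 = 0.22955; evidence = 0.22955+0.054·0.718 = 0.26832; posterior = 0.856.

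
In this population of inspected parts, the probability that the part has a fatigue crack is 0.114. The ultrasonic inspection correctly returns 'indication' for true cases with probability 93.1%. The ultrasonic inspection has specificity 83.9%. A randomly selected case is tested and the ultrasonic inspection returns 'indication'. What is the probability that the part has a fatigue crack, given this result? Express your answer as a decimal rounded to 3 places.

Let H be the event that the part has a fatigue crack. P(H) = 0.114, so P(¬H) = 0.886. With E the 'indication' result, P(E|H) = 0.931 and P(E|¬H) = 0.161.
P(E) = 0.931·0.114 + 0.161·0.886 = 0.10613 + 0.14265 = 0.24878.
By Bayes' theorem, P(H|E) = 0.10613 / 0.24878 = 0.427.

P(H | E) ≈ 0.427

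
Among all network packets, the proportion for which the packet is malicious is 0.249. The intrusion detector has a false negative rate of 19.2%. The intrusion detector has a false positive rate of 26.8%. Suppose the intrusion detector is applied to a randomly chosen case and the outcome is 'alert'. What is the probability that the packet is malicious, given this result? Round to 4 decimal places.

P(H | E) ≈ 0.4999

Let H be the event that the packet is malicious. P(H) = 0.249, so P(¬H) = 0.751. With E the 'alert' result, P(E|H) = 0.808 and P(E|¬H) = 0.268.
P(E) = 0.808·0.249 + 0.268·0.751 = 0.20119 + 0.20127 = 0.40246.
By Bayes' theorem, P(H|E) = 0.20119 / 0.40246 = 0.4999.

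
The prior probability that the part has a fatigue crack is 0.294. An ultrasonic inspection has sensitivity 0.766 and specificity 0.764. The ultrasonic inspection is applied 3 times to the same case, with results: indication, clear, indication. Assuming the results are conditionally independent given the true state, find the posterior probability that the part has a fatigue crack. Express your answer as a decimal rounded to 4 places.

Posterior P(H) ≈ 0.5733

With H the event that the part has a fatigue crack, the joint likelihood of the observed sequence is P(data|H) = 0.766·0.234·0.766 = 0.13730 and P(data|¬H) = 0.236·0.764·0.236 = 0.042552.
Bayes: P(H|data) = 0.294·0.13730 / (0.294·0.13730 + 0.706·0.042552) = 0.040366/0.070408 = 0.5733.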